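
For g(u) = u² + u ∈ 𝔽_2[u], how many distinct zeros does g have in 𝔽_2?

Evaluate at each of the 2 elements of 𝔽_2:
g(0) = 0 → root; g(1) = 0 → root.
Roots: {0, 1}.

2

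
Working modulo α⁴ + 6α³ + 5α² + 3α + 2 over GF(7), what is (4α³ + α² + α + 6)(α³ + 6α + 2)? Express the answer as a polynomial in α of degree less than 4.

5α^2 + 5α + 6

Multiply in GF(7)[α]: (4α³ + α² + α + 6)·(α³ + 6α + 2) = 4α⁶ + α⁵ + 4α⁴ + 6α³ + α² + 3α + 5.
Reduce using α⁴ ≡ α³ + 2α² + 4α + 5 (mod α⁴ + 6α³ + 5α² + 3α + 2).
Reduced: 5α² + 5α + 6.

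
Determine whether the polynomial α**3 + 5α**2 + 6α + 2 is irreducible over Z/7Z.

No

Write P(α) = α**3 + 5α**2 + 6α + 2.
Check for roots in Z/7Z: P(0) = 2; P(1) = 0 → root; P(2) = 0 → root; P(3) = 1; P(4) = 2; P(5) = 2; P(6) = 0 → root.
P(1) = 0, so (α − 1) divides P(α); P is reducible.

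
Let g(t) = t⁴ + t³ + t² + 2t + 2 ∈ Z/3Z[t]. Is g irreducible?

Yes

Check for roots in Z/3Z: g(0) = 2; g(1) = 1; g(2) = 1.
No roots, so no linear factors.
Monic irreducibles of degree 2 over GF(3): t² + 1, t² + t + 2, t² + 2t + 2.
None of them divide g (all give nonzero remainder).
No irreducible factor of degree ≤ 2 exists, so g is irreducible over GF(3).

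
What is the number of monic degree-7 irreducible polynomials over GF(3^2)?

683280

The number of monic irreducibles of degree 7 over GF(9) is (1/7)·Σ_{d∣7} μ(7/d) 9^d.
Divisors of 7: 1, 7; μ(7/d) for each: -1, 1.
Σ = − 9^1 + 9^7 = 4782960.
N = 4782960/7 = 683280.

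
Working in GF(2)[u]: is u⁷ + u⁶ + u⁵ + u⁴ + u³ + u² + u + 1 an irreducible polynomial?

Write f(u) = u⁷ + u⁶ + u⁵ + u⁴ + u³ + u² + u + 1.
Check for roots in GF(2): f(0) = 1; f(1) = 0 → root.
f(1) = 0, so (u − 1) divides f(u); f is reducible.

No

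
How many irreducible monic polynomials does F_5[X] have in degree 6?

Gauss's count: N_{5}(6) = (1/6) Σ_{d|6} μ(6/d)·5^d.
Divisors of 6: 1, 2, 3, 6; μ(6/d) for each: 1, -1, -1, 1.
Σ = 5^1 − 5^2 − 5^3 + 5^6 = 15480.
N = 15480/6 = 2580.

2580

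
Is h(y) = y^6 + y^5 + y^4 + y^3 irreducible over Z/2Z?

No

Check for roots in Z/2Z: h(0) = 0 → root; h(1) = 0 → root.
h(0) = 0, so (y) divides h(y); h is reducible.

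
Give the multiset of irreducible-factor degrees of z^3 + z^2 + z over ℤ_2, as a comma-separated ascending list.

1, 2

Write f(z) = z^3 + z^2 + z.
Roots in ℤ_2: f(0) = 0 → root; f(1) = 1.
Linear factors from roots: (z).
Complete factorization: f(z) = (z)·(z^2 + z + 1).
Factor degrees with multiplicity: 1 + 2 = 3.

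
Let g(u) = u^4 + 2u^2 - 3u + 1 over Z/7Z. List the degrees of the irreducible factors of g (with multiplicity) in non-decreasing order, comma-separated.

Linear factors from roots: (u - 3), (u + 1).
Complete factorization: g(u) = (u + 1)·(u - 3)·(u^2 + 2u + 2).
Factor degrees with multiplicity: 1 + 1 + 2 = 4.

1, 1, 2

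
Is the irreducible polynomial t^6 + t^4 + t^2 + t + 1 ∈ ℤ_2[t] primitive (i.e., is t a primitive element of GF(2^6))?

No

Write f(t) = t^6 + t^4 + t^2 + t + 1.
|GF(2^6)^×| = 2^6 − 1 = 63. Prime factorization: 63 = 3^2·7.
f is primitive ⇔ t has order 63 in GF(2)[t]/(f), i.e. t^(63/q) ≠ 1 for each prime q | 63.
t^(21) mod f = 1
t^(9) mod f = t^4 + t^2 + t.
Since t^(21) = 1, the order of t divides 21 < 63; not primitive.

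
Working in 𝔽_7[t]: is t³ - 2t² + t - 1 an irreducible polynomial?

No

Write P(t) = t³ - 2t² + t - 1.
Check for roots in 𝔽_7: P(0) = 6; P(1) = 6; P(2) = 1; P(3) = 4; P(4) = 0 → root; P(5) = 2; P(6) = 2.
P(4) = 0, so (t − 4) divides P(t); P is reducible.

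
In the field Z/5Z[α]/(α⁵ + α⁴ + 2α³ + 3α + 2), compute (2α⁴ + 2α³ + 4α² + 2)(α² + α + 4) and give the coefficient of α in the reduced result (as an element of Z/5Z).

2

Multiply in Z/5Z[α]: (2α⁴ + 2α³ + 4α² + 2)·(α² + α + 4) = 2α⁶ + 4α⁵ + 4α⁴ + 2α³ + 3α² + 2α + 3.
Reduce using α⁵ ≡ 4α⁴ + 3α³ + 2α + 3 (mod α⁵ + α⁴ + 2α³ + 3α + 2).
Reduced: 3α⁴ + 3α³ + 2α² + 2α + 4.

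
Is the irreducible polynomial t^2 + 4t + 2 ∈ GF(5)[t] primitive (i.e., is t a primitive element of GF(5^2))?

Write f(t) = t^2 + 4t + 2.
|GF(5^2)^×| = 5^2 − 1 = 24. Prime factorization: 24 = 2^3·3.
f is primitive ⇔ t has order 24 in GF(5)[t]/(f), i.e. t^(24/q) ≠ 1 for each prime q | 24.
t^(12) mod f = 4.
t^(8) mod f = 2t + 1.
None equal 1, so t has full order 24; f is primitive.

Yes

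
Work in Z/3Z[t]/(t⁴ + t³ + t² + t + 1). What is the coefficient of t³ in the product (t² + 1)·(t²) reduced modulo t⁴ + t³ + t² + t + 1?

2

Multiply in Z/3Z[t]: (t² + 1)·(t²) = t⁴ + t².
Reduce using t⁴ ≡ 2t³ + 2t² + 2t + 2 (mod t⁴ + t³ + t² + t + 1).
Reduced: 2t³ + 2t + 2.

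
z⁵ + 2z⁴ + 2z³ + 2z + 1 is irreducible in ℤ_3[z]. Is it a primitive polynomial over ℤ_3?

Yes

Write f(z) = z⁵ + 2z⁴ + 2z³ + 2z + 1.
|GF(3^5)^×| = 3^5 − 1 = 242. Prime factorization: 242 = 2·11^2.
f is primitive ⇔ z has order 242 in GF(3)[z]/(f), i.e. z^(242/q) ≠ 1 for each prime q | 242.
z^(121) mod f = 2.
z^(22) mod f = z⁴ + z.
None equal 1, so z has full order 242; f is primitive.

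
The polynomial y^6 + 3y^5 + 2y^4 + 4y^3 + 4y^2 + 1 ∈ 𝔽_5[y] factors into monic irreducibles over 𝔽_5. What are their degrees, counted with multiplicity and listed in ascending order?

Write h(y) = y^6 + 3y^5 + 2y^4 + 4y^3 + 4y^2 + 1.
Roots in 𝔽_5: h(0) = 1; h(1) = 0 → root; h(2) = 1; h(3) = 0 → root; h(4) = 1.
Linear factors from roots: (y + 4), (y + 2).
Complete factorization: h(y) = (y + 2)·(y + 4)·(y^2 + 3)·(y^2 + 2y + 4).
Factor degrees with multiplicity: 1 + 1 + 2 + 2 = 6.

1, 1, 2, 2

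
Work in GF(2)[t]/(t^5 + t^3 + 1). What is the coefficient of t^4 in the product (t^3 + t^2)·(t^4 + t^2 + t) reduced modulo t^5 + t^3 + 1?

Multiply in GF(2)[t]: (t^3 + t^2)·(t^4 + t^2 + t) = t^7 + t^6 + t^5 + t^3.
Reduce using t^5 ≡ t^3 + 1 (mod t^5 + t^3 + 1).
Reduced: t^4 + t^3 + t^2 + t.

1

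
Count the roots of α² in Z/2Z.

Write h(α) = α².
Evaluate at each of the 2 elements of Z/2Z:
h(0) = 0 → root; h(1) = 1.
Roots: {0}.

1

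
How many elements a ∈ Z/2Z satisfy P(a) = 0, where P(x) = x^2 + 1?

1

Evaluate at each of the 2 elements of Z/2Z:
P(0) = 1; P(1) = 0 → root.
Roots: {1}.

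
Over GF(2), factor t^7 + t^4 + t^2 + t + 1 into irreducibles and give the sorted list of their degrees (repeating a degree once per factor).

Write g(t) = t^7 + t^4 + t^2 + t + 1.
Roots in GF(2): g(0) = 1; g(1) = 1.
Complete factorization: g(t) = (t^2 + t + 1)^2·(t^3 + t + 1).
Factor degrees with multiplicity: 2 + 2 + 3 = 7.

2, 2, 3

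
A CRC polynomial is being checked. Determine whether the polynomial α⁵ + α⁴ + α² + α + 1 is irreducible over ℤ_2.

Write P(α) = α⁵ + α⁴ + α² + α + 1.
Check for roots in ℤ_2: P(0) = 1; P(1) = 1.
No roots, so no linear factors.
Monic irreducibles of degree 2 over GF(2): α² + α + 1.
None of them divide P (all give nonzero remainder).
No irreducible factor of degree ≤ 2 exists, so P is irreducible over GF(2).

Yes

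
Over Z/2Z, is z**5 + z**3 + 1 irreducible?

Yes

Write h(z) = z**5 + z**3 + 1.
Check for roots in Z/2Z: h(0) = 1; h(1) = 1.
No roots, so no linear factors.
Monic irreducibles of degree 2 over GF(2): z**2 + z + 1.
None of them divide h (all give nonzero remainder).
No irreducible factor of degree ≤ 2 exists, so h is irreducible over GF(2).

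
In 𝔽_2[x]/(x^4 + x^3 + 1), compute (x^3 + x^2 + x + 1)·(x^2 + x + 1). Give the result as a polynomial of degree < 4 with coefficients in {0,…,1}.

Multiply in 𝔽_2[x]: (x^3 + x^2 + x + 1)·(x^2 + x + 1) = x^5 + x^3 + x^2 + 1.
Reduce using x^4 ≡ x^3 + 1 (mod x^4 + x^3 + 1).
Reduced: x^2 + x.

x^2 + x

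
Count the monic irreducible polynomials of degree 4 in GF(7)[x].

588

x^(7^4) − x is the product of all monic irreducibles of degree dividing 4; Möbius inversion gives N = (1/4) Σ μ(4/d)·7^d.
Divisors of 4: 1, 2, 4; μ(4/d) for each: 0, -1, 1.
Σ = − 7^2 + 7^4 = 2352.
N = 2352/4 = 588.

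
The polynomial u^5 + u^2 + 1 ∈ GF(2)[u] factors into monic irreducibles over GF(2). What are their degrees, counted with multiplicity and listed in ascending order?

Write h(u) = u^5 + u^2 + 1.
Roots in GF(2): h(0) = 1; h(1) = 1.
Complete factorization: h(u) = (u^5 + u^2 + 1).
Factor degrees with multiplicity: 5 = 5.

5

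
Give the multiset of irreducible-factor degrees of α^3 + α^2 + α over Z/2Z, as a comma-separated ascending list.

Write f(α) = α^3 + α^2 + α.
Roots in Z/2Z: f(0) = 0 → root; f(1) = 1.
Linear factors from roots: (α).
Complete factorization: f(α) = (α)·(α^2 + α + 1).
Factor degrees with multiplicity: 1 + 2 = 3.

1, 2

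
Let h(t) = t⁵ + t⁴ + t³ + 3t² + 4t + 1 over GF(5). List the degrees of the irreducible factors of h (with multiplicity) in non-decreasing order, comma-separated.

Roots in GF(5): h(0) = 1; h(1) = 1; h(2) = 2; h(3) = 1; h(4) = 4.
Complete factorization: h(t) = (t² + 2t + 4)·(t³ + 4t² + 4t + 4).
Factor degrees with multiplicity: 2 + 3 = 5.

2, 3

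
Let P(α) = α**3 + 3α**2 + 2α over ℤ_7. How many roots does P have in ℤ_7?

3

Evaluate at each of the 7 elements of ℤ_7:
P(0) = 0 → root; P(1) = 6; P(2) = 3; P(3) = 4; P(4) = 1; P(5) = 0 → root; P(6) = 0 → root.
Roots: {0, 5, 6}.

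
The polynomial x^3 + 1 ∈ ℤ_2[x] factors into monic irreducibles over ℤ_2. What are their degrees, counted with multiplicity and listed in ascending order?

Write g(x) = x^3 + 1.
Roots in ℤ_2: g(0) = 1; g(1) = 0 → root.
Linear factors from roots: (x + 1).
Complete factorization: g(x) = (x + 1)·(x^2 + x + 1).
Factor degrees with multiplicity: 1 + 2 = 3.

1, 2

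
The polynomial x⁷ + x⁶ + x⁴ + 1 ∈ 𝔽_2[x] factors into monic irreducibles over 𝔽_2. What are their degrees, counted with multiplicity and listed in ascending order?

1, 2, 4

Write g(x) = x⁷ + x⁶ + x⁴ + 1.
Roots in 𝔽_2: g(0) = 1; g(1) = 0 → root.
Linear factors from roots: (x + 1).
Complete factorization: g(x) = (x + 1)·(x² + x + 1)·(x⁴ + x³ + 1).
Factor degrees with multiplicity: 1 + 2 + 4 = 7.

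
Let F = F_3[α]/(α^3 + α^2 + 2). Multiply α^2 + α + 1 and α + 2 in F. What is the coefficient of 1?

Multiply in F_3[α]: (α^2 + α + 1)·(α + 2) = α^3 + 2.
Reduce using α^3 ≡ 2α^2 + 1 (mod α^3 + α^2 + 2).
Reduced: 2α^2.

0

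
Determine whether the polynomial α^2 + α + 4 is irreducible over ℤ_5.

No

Write P(α) = α^2 + α + 4.
Check for roots in ℤ_5: P(0) = 4; P(1) = 1; P(2) = 0 → root; P(3) = 1; P(4) = 4.
P(2) = 0, so (α − 2) divides P(α); P is reducible.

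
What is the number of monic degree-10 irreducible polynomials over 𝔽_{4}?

Gauss's count: N_{4}(10) = (1/10) Σ_{d|10} μ(10/d)·4^d.
Divisors of 10: 1, 2, 5, 10; μ(10/d) for each: 1, -1, -1, 1.
Σ = 4^1 − 4^2 − 4^5 + 4^10 = 1047540.
N = 1047540/10 = 104754.

104754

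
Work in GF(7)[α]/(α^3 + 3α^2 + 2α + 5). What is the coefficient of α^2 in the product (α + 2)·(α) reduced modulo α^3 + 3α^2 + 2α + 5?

1

Multiply in GF(7)[α]: (α + 2)·(α) = α^2 + 2α.
Reduced: α^2 + 2α.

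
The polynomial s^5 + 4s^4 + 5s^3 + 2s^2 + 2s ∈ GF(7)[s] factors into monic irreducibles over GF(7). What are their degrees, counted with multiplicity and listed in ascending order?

Write h(s) = s^5 + 4s^4 + 5s^3 + 2s^2 + 2s.
Linear factors from roots: (s), (s + 6), (s + 3).
Complete factorization: h(s) = (s)·(s + 3)^2·(s + 6)^2.
Factor degrees with multiplicity: 1 + 1 + 1 + 1 + 1 = 5.

1, 1, 1, 1, 1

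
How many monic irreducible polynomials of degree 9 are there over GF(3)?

2184

The number of monic irreducibles of degree 9 over GF(3) is (1/9)·Σ_{d∣9} μ(9/d) 3^d.
Divisors of 9: 1, 3, 9; μ(9/d) for each: 0, -1, 1.
Σ = − 3^3 + 3^9 = 19656.
N = 19656/9 = 2184.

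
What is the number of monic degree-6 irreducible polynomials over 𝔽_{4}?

670

Gauss's count: N_{4}(6) = (1/6) Σ_{d|6} μ(6/d)·4^d.
Divisors of 6: 1, 2, 3, 6; μ(6/d) for each: 1, -1, -1, 1.
Σ = 4^1 − 4^2 − 4^3 + 4^6 = 4020.
N = 4020/6 = 670.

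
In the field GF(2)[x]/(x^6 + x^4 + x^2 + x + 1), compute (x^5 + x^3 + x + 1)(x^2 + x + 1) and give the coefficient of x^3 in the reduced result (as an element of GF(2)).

1

Multiply in GF(2)[x]: (x^5 + x^3 + x + 1)·(x^2 + x + 1) = x^7 + x^6 + x^4 + 1.
Reduce using x^6 ≡ x^4 + x^2 + x + 1 (mod x^6 + x^4 + x^2 + x + 1).
Reduced: x^5 + x^3.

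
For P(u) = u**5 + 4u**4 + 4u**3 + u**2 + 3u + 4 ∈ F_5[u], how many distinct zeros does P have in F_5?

Evaluate at each of the 5 elements of F_5:
P(0) = 4; P(1) = 2; P(2) = 2; P(3) = 2; P(4) = 1.
No element is a root.

0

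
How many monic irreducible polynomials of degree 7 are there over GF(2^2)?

Gauss's count: N_{4}(7) = (1/7) Σ_{d|7} μ(7/d)·4^d.
Divisors of 7: 1, 7; μ(7/d) for each: -1, 1.
Σ = − 4^1 + 4^7 = 16380.
N = 16380/7 = 2340.

2340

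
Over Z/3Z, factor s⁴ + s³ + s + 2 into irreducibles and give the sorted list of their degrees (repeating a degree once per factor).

2, 2

Write f(s) = s⁴ + s³ + s + 2.
Roots in Z/3Z: f(0) = 2; f(1) = 2; f(2) = 1.
Complete factorization: f(s) = (s² + 1)·(s² + s + 2).
Factor degrees with multiplicity: 2 + 2 = 4.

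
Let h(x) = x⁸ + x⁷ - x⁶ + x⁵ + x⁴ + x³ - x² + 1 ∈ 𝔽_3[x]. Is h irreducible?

Yes

Check for roots in 𝔽_3: h(0) = 1; h(1) = 1; h(2) = 1.
No roots, so no linear factors.
Monic irreducibles of degree 2 over GF(3): x² + 1, x² + x - 1, x² - x - 1.
None of them divide h (all give nonzero remainder).
Degree-3 irreducible divisors: test the 8 monic irreducibles of degree 3 over GF(3).
None of them divide h (all give nonzero remainder).
Degree-4 irreducible divisors: test the 18 monic irreducibles of degree 4 over GF(3).
None of them divide h (all give nonzero remainder).
No irreducible factor of degree ≤ 4 exists, so h is irreducible over GF(3).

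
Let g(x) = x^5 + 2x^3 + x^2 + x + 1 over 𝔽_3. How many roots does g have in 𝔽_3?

Evaluate at each of the 3 elements of 𝔽_3:
g(0) = 1; g(1) = 0 → root; g(2) = 1.
Roots: {1}.

1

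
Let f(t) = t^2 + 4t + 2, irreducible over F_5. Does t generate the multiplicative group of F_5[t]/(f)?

|GF(5^2)^×| = 5^2 − 1 = 24. Prime factorization: 24 = 2^3·3.
f is primitive ⇔ t has order 24 in GF(5)[t]/(f), i.e. t^(24/q) ≠ 1 for each prime q | 24.
t^(12) mod f = 4.
t^(8) mod f = 2t + 1.
None equal 1, so t has full order 24; f is primitive.

Yes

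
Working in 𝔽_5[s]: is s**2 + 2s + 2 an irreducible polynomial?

No

Write f(s) = s**2 + 2s + 2.
Check for roots in 𝔽_5: f(0) = 2; f(1) = 0 → root; f(2) = 0 → root; f(3) = 2; f(4) = 1.
f(1) = 0, so (s − 1) divides f(s); f is reducible.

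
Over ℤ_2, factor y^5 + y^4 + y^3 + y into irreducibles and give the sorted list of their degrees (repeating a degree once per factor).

1, 1, 3

Write h(y) = y^5 + y^4 + y^3 + y.
Roots in ℤ_2: h(0) = 0 → root; h(1) = 0 → root.
Linear factors from roots: (y), (y + 1).
Complete factorization: h(y) = (y)·(y + 1)·(y^3 + y + 1).
Factor degrees with multiplicity: 1 + 1 + 3 = 5.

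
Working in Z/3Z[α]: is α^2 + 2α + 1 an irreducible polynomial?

No

Write m(α) = α^2 + 2α + 1.
Check for roots in Z/3Z: m(0) = 1; m(1) = 1; m(2) = 0 → root.
m(2) = 0, so (α − 2) divides m(α); m is reducible.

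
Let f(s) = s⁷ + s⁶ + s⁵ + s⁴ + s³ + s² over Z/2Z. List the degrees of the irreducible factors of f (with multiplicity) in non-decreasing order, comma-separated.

1, 1, 1, 2, 2

Roots in Z/2Z: f(0) = 0 → root; f(1) = 0 → root.
Linear factors from roots: (s), (s + 1).
Complete factorization: f(s) = (s + 1)·(s)^2·(s² + s + 1)^2.
Factor degrees with multiplicity: 1 + 1 + 1 + 2 + 2 = 7.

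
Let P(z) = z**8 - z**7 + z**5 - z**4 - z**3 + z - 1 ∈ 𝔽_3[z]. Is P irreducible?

Check for roots in 𝔽_3: P(0) = 2; P(1) = 2; P(2) = 2.
No roots, so no linear factors.
Monic irreducibles of degree 2 over GF(3): z**2 + 1, z**2 + z - 1, z**2 - z - 1.
None of them divide P (all give nonzero remainder).
Degree-3 irreducible divisors: test the 8 monic irreducibles of degree 3 over GF(3).
None of them divide P (all give nonzero remainder).
Degree-4 irreducible divisors: test the 18 monic irreducibles of degree 4 over GF(3).
None of them divide P (all give nonzero remainder).
No irreducible factor of degree ≤ 4 exists, so P is irreducible over GF(3).

Yes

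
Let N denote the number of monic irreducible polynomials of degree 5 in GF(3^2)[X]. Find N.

11808

The number of monic irreducibles of degree 5 over GF(9) is (1/5)·Σ_{d∣5} μ(5/d) 9^d.
Divisors of 5: 1, 5; μ(5/d) for each: -1, 1.
Σ = − 9^1 + 9^5 = 59040.
N = 59040/5 = 11808.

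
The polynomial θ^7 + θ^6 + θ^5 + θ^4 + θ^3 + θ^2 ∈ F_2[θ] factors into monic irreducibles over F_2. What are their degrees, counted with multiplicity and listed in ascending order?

Write g(θ) = θ^7 + θ^6 + θ^5 + θ^4 + θ^3 + θ^2.
Roots in F_2: g(0) = 0 → root; g(1) = 0 → root.
Linear factors from roots: (θ), (θ + 1).
Complete factorization: g(θ) = (θ + 1)·(θ)^2·(θ^2 + θ + 1)^2.
Factor degrees with multiplicity: 1 + 1 + 1 + 2 + 2 = 7.

1, 1, 1, 2, 2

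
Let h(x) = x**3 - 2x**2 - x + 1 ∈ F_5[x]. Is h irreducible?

Yes

Check for roots in F_5: h(0) = 1; h(1) = 4; h(2) = 4; h(3) = 2; h(4) = 4.
No roots. A degree-3 polynomial over a field with no linear factor is irreducible.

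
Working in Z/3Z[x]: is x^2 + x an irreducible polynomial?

No

Write m(x) = x^2 + x.
Check for roots in Z/3Z: m(0) = 0 → root; m(1) = 2; m(2) = 0 → root.
m(0) = 0, so (x) divides m(x); m is reducible.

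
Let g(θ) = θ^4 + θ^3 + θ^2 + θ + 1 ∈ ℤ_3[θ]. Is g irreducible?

Check for roots in ℤ_3: g(0) = 1; g(1) = 2; g(2) = 1.
No roots, so no linear factors.
Monic irreducibles of degree 2 over GF(3): θ^2 + 1, θ^2 + θ - 1, θ^2 - θ - 1.
None of them divide g (all give nonzero remainder).
No irreducible factor of degree ≤ 2 exists, so g is irreducible over GF(3).

Yes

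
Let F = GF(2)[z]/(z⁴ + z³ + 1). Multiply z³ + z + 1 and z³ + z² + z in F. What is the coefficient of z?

Multiply in GF(2)[z]: (z³ + z + 1)·(z³ + z² + z) = z⁶ + z⁵ + z.
Reduce using z⁴ ≡ z³ + 1 (mod z⁴ + z³ + 1).
Reduced: z² + z.

1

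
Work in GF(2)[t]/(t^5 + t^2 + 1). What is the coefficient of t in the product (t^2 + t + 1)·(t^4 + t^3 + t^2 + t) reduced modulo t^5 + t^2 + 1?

Multiply in GF(2)[t]: (t^2 + t + 1)·(t^4 + t^3 + t^2 + t) = t^6 + t^4 + t^3 + t.
Reduce using t^5 ≡ t^2 + 1 (mod t^5 + t^2 + 1).
Reduced: t^4.

0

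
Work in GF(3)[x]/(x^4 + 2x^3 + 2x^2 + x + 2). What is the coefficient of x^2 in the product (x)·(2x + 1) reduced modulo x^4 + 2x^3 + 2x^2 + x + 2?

2

Multiply in GF(3)[x]: (x)·(2x + 1) = 2x^2 + x.
Reduced: 2x^2 + x.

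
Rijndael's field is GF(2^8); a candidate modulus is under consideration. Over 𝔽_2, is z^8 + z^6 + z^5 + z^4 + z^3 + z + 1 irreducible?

Yes

Write f(z) = z^8 + z^6 + z^5 + z^4 + z^3 + z + 1.
Check for roots in 𝔽_2: f(0) = 1; f(1) = 1.
No roots, so no linear factors.
Monic irreducibles of degree 2 over GF(2): z^2 + z + 1.
None of them divide f (all give nonzero remainder).
Monic irreducibles of degree 3 over GF(2): z^3 + z + 1, z^3 + z^2 + 1.
None of them divide f (all give nonzero remainder).
Monic irreducibles of degree 4 over GF(2): z^4 + z + 1, z^4 + z^3 + 1, z^4 + z^3 + z^2 + z + 1.
None of them divide f (all give nonzero remainder).
No irreducible factor of degree ≤ 4 exists, so f is irreducible over GF(2).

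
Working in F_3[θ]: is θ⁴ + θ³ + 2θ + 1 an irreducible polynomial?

Write m(θ) = θ⁴ + θ³ + 2θ + 1.
Check for roots in F_3: m(0) = 1; m(1) = 2; m(2) = 2.
No roots, so no linear factors.
Monic irreducibles of degree 2 over GF(3): θ² + 1, θ² + θ + 2, θ² + 2θ + 2.
None of them divide m (all give nonzero remainder).
No irreducible factor of degree ≤ 2 exists, so m is irreducible over GF(3).

Yes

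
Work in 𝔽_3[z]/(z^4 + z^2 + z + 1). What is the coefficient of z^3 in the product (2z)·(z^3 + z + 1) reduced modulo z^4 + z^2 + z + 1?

Multiply in 𝔽_3[z]: (2z)·(z^3 + z + 1) = 2z^4 + 2z^2 + 2z.
Reduce using z^4 ≡ 2z^2 + 2z + 2 (mod z^4 + z^2 + z + 1).
Reduced: 1.

0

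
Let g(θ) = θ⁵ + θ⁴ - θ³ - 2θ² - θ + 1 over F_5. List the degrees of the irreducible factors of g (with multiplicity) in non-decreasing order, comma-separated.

2, 3

Roots in F_5: g(0) = 1; g(1) = 4; g(2) = 1; g(3) = 2; g(4) = 1.
Complete factorization: g(θ) = (θ² - θ + 1)·(θ³ + 2θ² + 1).
Factor degrees with multiplicity: 2 + 3 = 5.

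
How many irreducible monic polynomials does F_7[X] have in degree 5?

3360

Gauss's count: N_{7}(5) = (1/5) Σ_{d|5} μ(5/d)·7^d.
Divisors of 5: 1, 5; μ(5/d) for each: -1, 1.
Σ = − 7^1 + 7^5 = 16800.
N = 16800/5 = 3360.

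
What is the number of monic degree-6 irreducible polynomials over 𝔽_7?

By the necklace-counting formula, N_7(6) = (1/6) Σ_{d|6} μ(6/d)·7^d.
Divisors of 6: 1, 2, 3, 6; μ(6/d) for each: 1, -1, -1, 1.
Σ = 7^1 − 7^2 − 7^3 + 7^6 = 117264.
N = 117264/6 = 19544.

19544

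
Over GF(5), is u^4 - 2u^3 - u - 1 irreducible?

Yes

Write f(u) = u^4 - 2u^3 - u - 1.
Check for roots in GF(5): f(0) = 4; f(1) = 2; f(2) = 2; f(3) = 3; f(4) = 3.
No roots, so no linear factors.
Degree-2 irreducible divisors: test the 10 monic irreducibles of degree 2 over GF(5).
None of them divide f (all give nonzero remainder).
No irreducible factor of degree ≤ 2 exists, so f is irreducible over GF(5).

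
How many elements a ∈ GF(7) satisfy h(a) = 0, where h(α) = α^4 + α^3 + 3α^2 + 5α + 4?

4

Evaluate at each of the 7 elements of GF(7):
h(0) = 4; h(1) = 0 → root; h(2) = 1; h(3) = 0 → root; h(4) = 0 → root; h(5) = 0 → root; h(6) = 2.
Roots: {1, 3, 4, 5}.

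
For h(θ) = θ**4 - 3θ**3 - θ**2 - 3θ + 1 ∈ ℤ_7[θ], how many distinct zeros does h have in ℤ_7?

Evaluate at each of the 7 elements of ℤ_7:
h(0) = 1; h(1) = 2; h(2) = 4; h(3) = 4; h(4) = 2; h(5) = 1; h(6) = 0 → root.
Roots: {6}.

1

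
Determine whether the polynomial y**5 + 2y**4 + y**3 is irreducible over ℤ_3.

No

Write P(y) = y**5 + 2y**4 + y**3.
Check for roots in ℤ_3: P(0) = 0 → root; P(1) = 1; P(2) = 0 → root.
P(0) = 0, so (y) divides P(y); P is reducible.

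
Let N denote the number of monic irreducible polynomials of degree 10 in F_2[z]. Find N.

99

Gauss's count: N_{2}(10) = (1/10) Σ_{d|10} μ(10/d)·2^d.
Divisors of 10: 1, 2, 5, 10; μ(10/d) for each: 1, -1, -1, 1.
Σ = 2^1 − 2^2 − 2^5 + 2^10 = 990.
N = 990/10 = 99.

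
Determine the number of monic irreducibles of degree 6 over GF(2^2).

670

The number of monic irreducibles of degree 6 over GF(4) is (1/6)·Σ_{d∣6} μ(6/d) 4^d.
Divisors of 6: 1, 2, 3, 6; μ(6/d) for each: 1, -1, -1, 1.
Σ = 4^1 − 4^2 − 4^3 + 4^6 = 4020.
N = 4020/6 = 670.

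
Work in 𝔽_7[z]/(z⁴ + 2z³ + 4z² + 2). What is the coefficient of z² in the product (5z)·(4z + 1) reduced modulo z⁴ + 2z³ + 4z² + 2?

6

Multiply in 𝔽_7[z]: (5z)·(4z + 1) = 6z² + 5z.
Reduced: 6z² + 5z.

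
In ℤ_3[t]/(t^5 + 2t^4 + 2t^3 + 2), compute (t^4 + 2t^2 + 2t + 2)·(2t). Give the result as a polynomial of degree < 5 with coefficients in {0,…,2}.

2t^4 + t^2 + t + 2

Multiply in ℤ_3[t]: (t^4 + 2t^2 + 2t + 2)·(2t) = 2t^5 + t^3 + t^2 + t.
Reduce using t^5 ≡ t^4 + t^3 + 1 (mod t^5 + 2t^4 + 2t^3 + 2).
Reduced: 2t^4 + t^2 + t + 2.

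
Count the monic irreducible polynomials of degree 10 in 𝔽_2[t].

x^(2^10) − x is the product of all monic irreducibles of degree dividing 10; Möbius inversion gives N = (1/10) Σ μ(10/d)·2^d.
Divisors of 10: 1, 2, 5, 10; μ(10/d) for each: 1, -1, -1, 1.
Σ = 2^1 − 2^2 − 2^5 + 2^10 = 990.
N = 990/10 = 99.

99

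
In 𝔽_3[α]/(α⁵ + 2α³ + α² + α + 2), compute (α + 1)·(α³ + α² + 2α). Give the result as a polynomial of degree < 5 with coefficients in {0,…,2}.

Multiply in 𝔽_3[α]: (α + 1)·(α³ + α² + 2α) = α⁴ + 2α³ + 2α.
Reduced: α⁴ + 2α³ + 2α.

α^4 + 2α^3 + 2α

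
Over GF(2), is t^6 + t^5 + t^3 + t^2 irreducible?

Write m(t) = t^6 + t^5 + t^3 + t^2.
Check for roots in GF(2): m(0) = 0 → root; m(1) = 0 → root.
m(0) = 0, so (t) divides m(t); m is reducible.

No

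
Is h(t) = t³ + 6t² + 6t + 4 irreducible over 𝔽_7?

Yes

Check for roots in 𝔽_7: h(0) = 4; h(1) = 3; h(2) = 6; h(3) = 5; h(4) = 6; h(5) = 1; h(6) = 3.
No roots. A degree-3 polynomial over a field with no linear factor is irreducible.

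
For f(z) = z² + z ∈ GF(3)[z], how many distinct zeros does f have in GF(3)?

2

Evaluate at each of the 3 elements of GF(3):
f(0) = 0 → root; f(1) = 2; f(2) = 0 → root.
Roots: {0, 2}.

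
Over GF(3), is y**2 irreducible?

Write P(y) = y**2.
Check for roots in GF(3): P(0) = 0 → root; P(1) = 1; P(2) = 1.
P(0) = 0, so (y) divides P(y); P is reducible.

No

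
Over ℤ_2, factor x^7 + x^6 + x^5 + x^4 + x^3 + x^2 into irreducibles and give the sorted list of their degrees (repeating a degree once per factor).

1, 1, 1, 2, 2

Write f(x) = x^7 + x^6 + x^5 + x^4 + x^3 + x^2.
Roots in ℤ_2: f(0) = 0 → root; f(1) = 0 → root.
Linear factors from roots: (x), (x + 1).
Complete factorization: f(x) = (x + 1)·(x)^2·(x^2 + x + 1)^2.
Factor degrees with multiplicity: 1 + 1 + 1 + 2 + 2 = 7.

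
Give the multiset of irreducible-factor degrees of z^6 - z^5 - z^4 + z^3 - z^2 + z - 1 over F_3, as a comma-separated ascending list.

1, 2, 3

Write g(z) = z^6 - z^5 - z^4 + z^3 - z^2 + z - 1.
Roots in F_3: g(0) = 2; g(1) = 2; g(2) = 0 → root.
Linear factors from roots: (z + 1).
Complete factorization: g(z) = (z + 1)·(z^2 + z - 1)·(z^3 - z + 1).
Factor degrees with multiplicity: 1 + 2 + 3 = 6.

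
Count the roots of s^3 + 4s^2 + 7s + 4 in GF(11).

Write P(s) = s^3 + 4s^2 + 7s + 4.
Evaluate at each of the 11 elements of GF(11):
P(0) = 4; P(1) = 5; P(2) = 9; P(3) = 0 → root; P(4) = 6; P(5) = 0 → root; P(6) = 10; P(7) = 9; P(8) = 3; P(9) = 9; P(10) = 0 → root.
Roots: {3, 5, 10}.

3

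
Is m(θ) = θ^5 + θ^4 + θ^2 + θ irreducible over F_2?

No

Check for roots in F_2: m(0) = 0 → root; m(1) = 0 → root.
m(0) = 0, so (θ) divides m(θ); m is reducible.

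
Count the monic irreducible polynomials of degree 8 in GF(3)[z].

810

x^(3^8) − x is the product of all monic irreducibles of degree dividing 8; Möbius inversion gives N = (1/8) Σ μ(8/d)·3^d.
Divisors of 8: 1, 2, 4, 8; μ(8/d) for each: 0, 0, -1, 1.
Σ = − 3^4 + 3^8 = 6480.
N = 6480/8 = 810.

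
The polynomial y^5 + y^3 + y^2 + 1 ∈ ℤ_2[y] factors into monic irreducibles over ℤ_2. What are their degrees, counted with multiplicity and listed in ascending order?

Write g(y) = y^5 + y^3 + y^2 + 1.
Roots in ℤ_2: g(0) = 1; g(1) = 0 → root.
Linear factors from roots: (y + 1).
Complete factorization: g(y) = (y + 1)^3·(y^2 + y + 1).
Factor degrees with multiplicity: 1 + 1 + 1 + 2 = 5.

1, 1, 1, 2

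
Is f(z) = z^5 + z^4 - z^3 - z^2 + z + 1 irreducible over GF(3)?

No

Check for roots in GF(3): f(0) = 1; f(1) = 2; f(2) = 0 → root.
f(2) = 0, so (z − 2) divides f(z); f is reducible.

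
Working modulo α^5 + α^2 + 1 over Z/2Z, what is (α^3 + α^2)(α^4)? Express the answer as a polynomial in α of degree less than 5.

α^4 + α^3 + α^2 + α

Multiply in Z/2Z[α]: (α^3 + α^2)·(α^4) = α^7 + α^6.
Reduce using α^5 ≡ α^2 + 1 (mod α^5 + α^2 + 1).
Reduced: α^4 + α^3 + α^2 + α.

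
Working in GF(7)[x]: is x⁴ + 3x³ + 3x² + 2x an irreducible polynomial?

Write f(x) = x⁴ + 3x³ + 3x² + 2x.
Check for roots in GF(7): f(0) = 0 → root; f(1) = 2; f(2) = 0 → root; f(3) = 6; f(4) = 0 → root; f(5) = 0 → root; f(6) = 6.
f(0) = 0, so (x) divides f(x); f is reducible.

No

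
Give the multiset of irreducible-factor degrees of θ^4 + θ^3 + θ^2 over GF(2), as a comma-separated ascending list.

Write f(θ) = θ^4 + θ^3 + θ^2.
Roots in GF(2): f(0) = 0 → root; f(1) = 1.
Linear factors from roots: (θ).
Complete factorization: f(θ) = (θ)^2·(θ^2 + θ + 1).
Factor degrees with multiplicity: 1 + 1 + 2 = 4.

1, 1, 2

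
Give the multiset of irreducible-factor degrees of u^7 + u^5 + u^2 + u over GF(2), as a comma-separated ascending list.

1, 1, 2, 3

Write h(u) = u^7 + u^5 + u^2 + u.
Roots in GF(2): h(0) = 0 → root; h(1) = 0 → root.
Linear factors from roots: (u), (u + 1).
Complete factorization: h(u) = (u)·(u + 1)·(u^2 + u + 1)·(u^3 + u + 1).
Factor degrees with multiplicity: 1 + 1 + 2 + 3 = 7.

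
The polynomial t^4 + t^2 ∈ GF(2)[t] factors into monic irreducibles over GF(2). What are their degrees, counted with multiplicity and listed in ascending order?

1, 1, 1, 1

Write h(t) = t^4 + t^2.
Roots in GF(2): h(0) = 0 → root; h(1) = 0 → root.
Linear factors from roots: (t), (t + 1).
Complete factorization: h(t) = (t)^2·(t + 1)^2.
Factor degrees with multiplicity: 1 + 1 + 1 + 1 = 4.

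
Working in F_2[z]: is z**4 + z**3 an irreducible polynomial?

Write h(z) = z**4 + z**3.
Check for roots in F_2: h(0) = 0 → root; h(1) = 0 → root.
h(0) = 0, so (z) divides h(z); h is reducible.

No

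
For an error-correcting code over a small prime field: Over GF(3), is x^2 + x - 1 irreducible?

Yes

Write m(x) = x^2 + x - 1.
Check for roots in GF(3): m(0) = 2; m(1) = 1; m(2) = 2.
No roots. A degree-2 polynomial over a field with no linear factor is irreducible.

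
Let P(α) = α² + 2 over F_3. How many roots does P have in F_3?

2

Evaluate at each of the 3 elements of F_3:
P(0) = 2; P(1) = 0 → root; P(2) = 0 → root.
Roots: {1, 2}.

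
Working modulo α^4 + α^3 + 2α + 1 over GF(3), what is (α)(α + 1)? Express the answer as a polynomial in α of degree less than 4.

Multiply in GF(3)[α]: (α)·(α + 1) = α^2 + α.
Reduced: α^2 + α.

α^2 + α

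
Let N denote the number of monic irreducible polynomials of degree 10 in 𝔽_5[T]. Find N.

x^(5^10) − x is the product of all monic irreducibles of degree dividing 10; Möbius inversion gives N = (1/10) Σ μ(10/d)·5^d.
Divisors of 10: 1, 2, 5, 10; μ(10/d) for each: 1, -1, -1, 1.
Σ = 5^1 − 5^2 − 5^5 + 5^10 = 9762480.
N = 9762480/10 = 976248.

976248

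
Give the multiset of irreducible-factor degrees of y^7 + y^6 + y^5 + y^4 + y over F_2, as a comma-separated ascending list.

1, 2, 4

Write g(y) = y^7 + y^6 + y^5 + y^4 + y.
Roots in F_2: g(0) = 0 → root; g(1) = 1.
Linear factors from roots: (y).
Complete factorization: g(y) = (y)·(y^2 + y + 1)·(y^4 + y + 1).
Factor degrees with multiplicity: 1 + 2 + 4 = 7.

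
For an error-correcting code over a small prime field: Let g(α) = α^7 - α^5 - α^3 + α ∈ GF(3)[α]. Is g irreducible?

Check for roots in GF(3): g(0) = 0 → root; g(1) = 0 → root; g(2) = 0 → root.
g(0) = 0, so (α) divides g(α); g is reducible.

No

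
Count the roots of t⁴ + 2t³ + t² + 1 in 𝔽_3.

0

Write h(t) = t⁴ + 2t³ + t² + 1.
Evaluate at each of the 3 elements of 𝔽_3:
h(0) = 1; h(1) = 2; h(2) = 1.
No element is a root.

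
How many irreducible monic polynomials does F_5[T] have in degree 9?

Gauss's count: N_{5}(9) = (1/9) Σ_{d|9} μ(9/d)·5^d.
Divisors of 9: 1, 3, 9; μ(9/d) for each: 0, -1, 1.
Σ = − 5^3 + 5^9 = 1953000.
N = 1953000/9 = 217000.

217000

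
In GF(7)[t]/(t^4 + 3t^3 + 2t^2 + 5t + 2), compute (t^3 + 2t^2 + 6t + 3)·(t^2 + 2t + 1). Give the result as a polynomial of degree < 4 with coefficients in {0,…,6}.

6t^3 + 3t^2 + 5t + 1

Multiply in GF(7)[t]: (t^3 + 2t^2 + 6t + 3)·(t^2 + 2t + 1) = t^5 + 4t^4 + 4t^3 + 3t^2 + 5t + 3.
Reduce using t^4 ≡ 4t^3 + 5t^2 + 2t + 5 (mod t^4 + 3t^3 + 2t^2 + 5t + 2).
Reduced: 6t^3 + 3t^2 + 5t + 1.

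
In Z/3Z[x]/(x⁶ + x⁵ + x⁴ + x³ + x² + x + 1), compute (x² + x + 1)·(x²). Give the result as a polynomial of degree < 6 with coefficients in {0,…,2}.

x^4 + x^3 + x^2

Multiply in Z/3Z[x]: (x² + x + 1)·(x²) = x⁴ + x³ + x².
Reduced: x⁴ + x³ + x².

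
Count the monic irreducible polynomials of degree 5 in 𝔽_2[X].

6

By the necklace-counting formula, N_2(5) = (1/5) Σ_{d|5} μ(5/d)·2^d.
Divisors of 5: 1, 5; μ(5/d) for each: -1, 1.
Σ = − 2^1 + 2^5 = 30.
N = 30/5 = 6.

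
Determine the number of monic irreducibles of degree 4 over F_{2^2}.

Gauss's count: N_{4}(4) = (1/4) Σ_{d|4} μ(4/d)·4^d.
Divisors of 4: 1, 2, 4; μ(4/d) for each: 0, -1, 1.
Σ = − 4^2 + 4^4 = 240.
N = 240/4 = 60.

60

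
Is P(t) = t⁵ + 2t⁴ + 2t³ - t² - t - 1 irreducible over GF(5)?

Yes

Check for roots in GF(5): P(0) = 4; P(1) = 2; P(2) = 3; P(3) = 1; P(4) = 3.
No roots, so no linear factors.
Degree-2 irreducible divisors: test the 10 monic irreducibles of degree 2 over GF(5).
None of them divide P (all give nonzero remainder).
No irreducible factor of degree ≤ 2 exists, so P is irreducible over GF(5).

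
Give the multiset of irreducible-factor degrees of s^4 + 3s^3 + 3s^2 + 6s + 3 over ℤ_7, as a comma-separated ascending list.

1, 3

Write h(s) = s^4 + 3s^3 + 3s^2 + 6s + 3.
Linear factors from roots: (s + 4).
Complete factorization: h(s) = (s + 4)·(s^3 + 6s^2 + 6).
Factor degrees with multiplicity: 1 + 3 = 4.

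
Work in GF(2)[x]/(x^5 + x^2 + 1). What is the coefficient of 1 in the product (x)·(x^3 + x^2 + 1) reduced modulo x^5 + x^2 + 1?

0

Multiply in GF(2)[x]: (x)·(x^3 + x^2 + 1) = x^4 + x^3 + x.
Reduced: x^4 + x^3 + x.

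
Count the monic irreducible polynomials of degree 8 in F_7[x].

x^(7^8) − x is the product of all monic irreducibles of degree dividing 8; Möbius inversion gives N = (1/8) Σ μ(8/d)·7^d.
Divisors of 8: 1, 2, 4, 8; μ(8/d) for each: 0, 0, -1, 1.
Σ = − 7^4 + 7^8 = 5762400.
N = 5762400/8 = 720300.

720300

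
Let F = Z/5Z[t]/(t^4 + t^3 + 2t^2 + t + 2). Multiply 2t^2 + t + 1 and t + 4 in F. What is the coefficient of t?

Multiply in Z/5Z[t]: (2t^2 + t + 1)·(t + 4) = 2t^3 + 4t^2 + 4.
Reduced: 2t^3 + 4t^2 + 4.

0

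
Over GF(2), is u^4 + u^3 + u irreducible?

No

Write m(u) = u^4 + u^3 + u.
Check for roots in GF(2): m(0) = 0 → root; m(1) = 1.
m(0) = 0, so (u) divides m(u); m is reducible.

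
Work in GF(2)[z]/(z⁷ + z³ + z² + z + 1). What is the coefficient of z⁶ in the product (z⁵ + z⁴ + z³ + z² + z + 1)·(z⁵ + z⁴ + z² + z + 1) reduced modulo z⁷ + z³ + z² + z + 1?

Multiply in GF(2)[z]: (z⁵ + z⁴ + z³ + z² + z + 1)·(z⁵ + z⁴ + z² + z + 1) = z¹⁰ + z⁷ + z⁵ + z³ + z² + 1.
Reduce using z⁷ ≡ z³ + z² + z + 1 (mod z⁷ + z³ + z² + z + 1).
Reduced: z⁶ + z⁴ + z³ + z.

1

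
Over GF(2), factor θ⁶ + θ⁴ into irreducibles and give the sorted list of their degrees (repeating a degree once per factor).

1, 1, 1, 1, 1, 1

Write g(θ) = θ⁶ + θ⁴.
Roots in GF(2): g(0) = 0 → root; g(1) = 0 → root.
Linear factors from roots: (θ), (θ + 1).
Complete factorization: g(θ) = (θ + 1)^2·(θ)^4.
Factor degrees with multiplicity: 1 + 1 + 1 + 1 + 1 + 1 = 6.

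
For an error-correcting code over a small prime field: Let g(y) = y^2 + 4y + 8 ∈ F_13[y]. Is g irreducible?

Check each element of F_13 for a root: g(0)=8, g(1)=0, g(2)=7, g(3)=3, g(4)=1, g(5)=1, g(6)=3, g(7)=7, g(8)=0, g(9)=8, g(10)=5, g(11)=4, g(12)=5.
g(1) = 0, so (y − 1) divides g(y); g is reducible.

No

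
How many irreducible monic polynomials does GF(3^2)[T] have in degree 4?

1620

Gauss's count: N_{9}(4) = (1/4) Σ_{d|4} μ(4/d)·9^d.
Divisors of 4: 1, 2, 4; μ(4/d) for each: 0, -1, 1.
Σ = − 9^2 + 9^4 = 6480.
N = 6480/4 = 1620.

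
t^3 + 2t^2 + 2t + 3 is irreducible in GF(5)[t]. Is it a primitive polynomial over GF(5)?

Write f(t) = t^3 + 2t^2 + 2t + 3.
|GF(5^3)^×| = 5^3 − 1 = 124. Prime factorization: 124 = 2^2·31.
f is primitive ⇔ t has order 124 in GF(5)[t]/(f), i.e. t^(124/q) ≠ 1 for each prime q | 124.
t^(62) mod f = 4.
t^(4) mod f = 2t^2 + t + 1.
None equal 1, so t has full order 124; f is primitive.

Yes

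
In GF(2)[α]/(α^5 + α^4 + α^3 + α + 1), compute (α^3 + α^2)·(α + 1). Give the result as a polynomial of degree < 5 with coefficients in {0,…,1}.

Multiply in GF(2)[α]: (α^3 + α^2)·(α + 1) = α^4 + α^2.
Reduced: α^4 + α^2.

α^4 + α^2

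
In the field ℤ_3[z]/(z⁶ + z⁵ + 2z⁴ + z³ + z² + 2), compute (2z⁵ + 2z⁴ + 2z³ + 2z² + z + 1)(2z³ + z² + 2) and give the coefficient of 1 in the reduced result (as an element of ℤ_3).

Multiply in ℤ_3[z]: (2z⁵ + 2z⁴ + 2z³ + 2z² + z + 1)·(2z³ + z² + 2) = z⁸ + z⁵ + 2z⁴ + z³ + 2z² + 2z + 2.
Reduce using z⁶ ≡ 2z⁵ + z⁴ + 2z³ + 2z² + 1 (mod z⁶ + z⁵ + 2z⁴ + z³ + z² + 2).
Reduced: z⁴ + z² + z + 1.

1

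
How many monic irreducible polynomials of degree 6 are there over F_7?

By the necklace-counting formula, N_7(6) = (1/6) Σ_{d|6} μ(6/d)·7^d.
Divisors of 6: 1, 2, 3, 6; μ(6/d) for each: 1, -1, -1, 1.
Σ = 7^1 − 7^2 − 7^3 + 7^6 = 117264.
N = 117264/6 = 19544.

19544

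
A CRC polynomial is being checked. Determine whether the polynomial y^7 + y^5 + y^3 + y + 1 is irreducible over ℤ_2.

Write m(y) = y^7 + y^5 + y^3 + y + 1.
Check for roots in ℤ_2: m(0) = 1; m(1) = 1.
No roots, so no linear factors.
Monic irreducibles of degree 2 over GF(2): y^2 + y + 1.
None of them divide m (all give nonzero remainder).
Monic irreducibles of degree 3 over GF(2): y^3 + y + 1, y^3 + y^2 + 1.
None of them divide m (all give nonzero remainder).
No irreducible factor of degree ≤ 3 exists, so m is irreducible over GF(2).

Yes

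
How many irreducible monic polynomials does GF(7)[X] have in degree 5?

3360

By the necklace-counting formula, N_7(5) = (1/5) Σ_{d|5} μ(5/d)·7^d.
Divisors of 5: 1, 5; μ(5/d) for each: -1, 1.
Σ = − 7^1 + 7^5 = 16800.
N = 16800/5 = 3360.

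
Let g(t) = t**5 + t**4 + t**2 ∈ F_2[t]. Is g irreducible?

No

Check for roots in F_2: g(0) = 0 → root; g(1) = 1.
g(0) = 0, so (t) divides g(t); g is reducible.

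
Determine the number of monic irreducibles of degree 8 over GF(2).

30

By the necklace-counting formula, N_2(8) = (1/8) Σ_{d|8} μ(8/d)·2^d.
Divisors of 8: 1, 2, 4, 8; μ(8/d) for each: 0, 0, -1, 1.
Σ = − 2^4 + 2^8 = 240.
N = 240/8 = 30.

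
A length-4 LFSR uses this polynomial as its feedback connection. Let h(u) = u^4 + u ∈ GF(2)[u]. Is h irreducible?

No

Check for roots in GF(2): h(0) = 0 → root; h(1) = 0 → root.
h(0) = 0, so (u) divides h(u); h is reducible.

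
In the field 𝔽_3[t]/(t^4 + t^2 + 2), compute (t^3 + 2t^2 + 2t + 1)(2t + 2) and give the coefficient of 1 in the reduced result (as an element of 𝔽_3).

Multiply in 𝔽_3[t]: (t^3 + 2t^2 + 2t + 1)·(2t + 2) = 2t^4 + 2t^2 + 2.
Reduce using t^4 ≡ 2t^2 + 1 (mod t^4 + t^2 + 2).
Reduced: 1.

1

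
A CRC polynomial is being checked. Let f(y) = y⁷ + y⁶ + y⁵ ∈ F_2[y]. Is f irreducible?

Check for roots in F_2: f(0) = 0 → root; f(1) = 1.
f(0) = 0, so (y) divides f(y); f is reducible.

No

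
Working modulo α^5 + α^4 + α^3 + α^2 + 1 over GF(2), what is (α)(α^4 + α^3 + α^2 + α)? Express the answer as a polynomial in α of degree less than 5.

1

Multiply in GF(2)[α]: (α)·(α^4 + α^3 + α^2 + α) = α^5 + α^4 + α^3 + α^2.
Reduce using α^5 ≡ α^4 + α^3 + α^2 + 1 (mod α^5 + α^4 + α^3 + α^2 + 1).
Reduced: 1.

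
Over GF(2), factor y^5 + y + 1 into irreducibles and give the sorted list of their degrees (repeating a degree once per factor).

Write h(y) = y^5 + y + 1.
Roots in GF(2): h(0) = 1; h(1) = 1.
Complete factorization: h(y) = (y^2 + y + 1)·(y^3 + y^2 + 1).
Factor degrees with multiplicity: 2 + 3 = 5.

2, 3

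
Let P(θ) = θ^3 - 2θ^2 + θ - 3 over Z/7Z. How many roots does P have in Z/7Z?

2

Evaluate at each of the 7 elements of Z/7Z:
P(0) = 4; P(1) = 4; P(2) = 6; P(3) = 2; P(4) = 5; P(5) = 0 → root; P(6) = 0 → root.
Roots: {5, 6}.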